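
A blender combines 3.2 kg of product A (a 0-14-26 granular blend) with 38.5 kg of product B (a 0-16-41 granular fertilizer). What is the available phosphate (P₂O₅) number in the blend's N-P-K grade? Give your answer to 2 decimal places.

15.85% P₂O₅

Total mass = 3.2 + 38.5 = 41.7 kg.
P₂O₅ mass = 14%×3.2 + 16%×38.5 = 6.608 kg.
% P₂O₅ = 6.608 / 41.7 = 15.8465%.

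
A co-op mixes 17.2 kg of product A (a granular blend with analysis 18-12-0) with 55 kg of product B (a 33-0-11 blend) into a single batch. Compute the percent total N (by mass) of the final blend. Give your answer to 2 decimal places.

Total mass = 17.2 + 55 = 72.2 kg.
N mass = 18%×17.2 + 33%×55 = 21.246 kg.
% N = 21.246 / 72.2 = 29.4266%.

29.43% N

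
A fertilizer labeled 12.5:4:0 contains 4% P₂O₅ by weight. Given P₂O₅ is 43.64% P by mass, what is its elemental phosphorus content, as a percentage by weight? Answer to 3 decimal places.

%P = 4 × 0.4364 = 1.7456%.

1.746% P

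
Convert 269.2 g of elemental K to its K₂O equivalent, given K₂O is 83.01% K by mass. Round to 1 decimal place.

K₂O = 269.2 / 0.8301 = 324.298 g.

324.3 g K₂O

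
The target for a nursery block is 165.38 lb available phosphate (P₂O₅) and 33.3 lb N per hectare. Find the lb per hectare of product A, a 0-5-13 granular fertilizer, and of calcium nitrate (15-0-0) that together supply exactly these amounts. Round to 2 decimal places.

3307.60 lb product A, 222.00 lb calcium nitrate

Let a = lb of product A, b = lb of calcium nitrate (per hectare).
P₂O₅: 0.05·a + 0·b = 165.38
N: 0·a + 0.15·b = 33.3
Solving simultaneously: a = 3307.6, b = 222.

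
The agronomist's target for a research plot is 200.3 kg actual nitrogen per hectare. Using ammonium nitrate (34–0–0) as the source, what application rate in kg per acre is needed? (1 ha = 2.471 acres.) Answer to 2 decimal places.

238.41 kg of product per acre

Product per hectare = 200.3 / 34% = 589.118 kg.
Convert to per acre: 589.118 × 0.404694 = 238.413 kg.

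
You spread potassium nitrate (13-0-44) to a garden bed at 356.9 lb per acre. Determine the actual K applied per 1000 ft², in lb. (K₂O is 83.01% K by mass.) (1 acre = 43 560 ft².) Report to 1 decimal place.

3.0 lb K per thousand sq ft

K₂O per acre = 356.9 × 44% = 157.036 lb.
Elemental K = 157.036 × 0.8301 = 130.356 lb per acre.
Convert to per 1000 ft²: 130.356 × 0.0229568 = 2.99255 lb.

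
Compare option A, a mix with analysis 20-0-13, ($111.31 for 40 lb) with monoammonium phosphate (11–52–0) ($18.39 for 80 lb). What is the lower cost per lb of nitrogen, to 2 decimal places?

$2.09 per lb N (monoammonium phosphate)

option A: N per bag = 40 × 20% = 8 lb; cost = 111.31 / 8 = $13.9138/lb N.
monoammonium phosphate: N per bag = 80 × 11% = 8.8 lb; cost = 18.39 / 8.8 = $2.0898/lb N.
monoammonium phosphate is cheaper.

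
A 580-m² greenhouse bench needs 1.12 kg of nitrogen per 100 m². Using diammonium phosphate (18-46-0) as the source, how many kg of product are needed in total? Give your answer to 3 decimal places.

Product per 100 m² = 1.12 / 18% = 6.22222 kg.
Total product = 6.22222 × 580 / 100 = 36.0889 kg.

36.089 kg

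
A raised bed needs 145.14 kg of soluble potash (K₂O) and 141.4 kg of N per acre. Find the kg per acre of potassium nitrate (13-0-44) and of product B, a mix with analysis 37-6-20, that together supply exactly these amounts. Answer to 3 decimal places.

185.832 kg potassium nitrate, 316.870 kg product B

With a, b = kg per acre of potassium nitrate and product B:
K₂O: 0.44·a + 0.2·b = 145.14
N: 0.13·a + 0.37·b = 141.4
From row1: a = (145.14 − 0.2·b) / 0.44.
Into row2: 0.13·(145.14 − 0.2·b)/0.44 + 0.37·b = 141.4 → b = 316.8699, a = 185.8319.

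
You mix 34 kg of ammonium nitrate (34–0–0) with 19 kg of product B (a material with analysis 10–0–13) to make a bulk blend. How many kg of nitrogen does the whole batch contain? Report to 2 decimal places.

N mass = 34%×34 + 10%×19 = 13.46 kg.

13.46 kg N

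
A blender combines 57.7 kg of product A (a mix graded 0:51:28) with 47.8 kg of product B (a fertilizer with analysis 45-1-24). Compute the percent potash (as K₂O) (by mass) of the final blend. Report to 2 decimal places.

26.19% K₂O

Total mass = 57.7 + 47.8 = 105.5 kg.
K₂O mass = 28%×57.7 + 24%×47.8 = 27.628 kg.
% K₂O = 27.628 / 105.5 = 26.1877%.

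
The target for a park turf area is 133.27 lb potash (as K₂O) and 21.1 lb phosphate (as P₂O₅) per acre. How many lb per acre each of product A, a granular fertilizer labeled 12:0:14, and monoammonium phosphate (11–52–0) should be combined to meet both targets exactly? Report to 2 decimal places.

951.93 lb product A, 40.58 lb monoammonium phosphate

Per-acre balance (a = product A, b = monoammonium phosphate):
K₂O: 0.14·a + 0·b = 133.27
P₂O₅: 0·a + 0.52·b = 21.1
Solving simultaneously: a = 951.929, b = 40.5769.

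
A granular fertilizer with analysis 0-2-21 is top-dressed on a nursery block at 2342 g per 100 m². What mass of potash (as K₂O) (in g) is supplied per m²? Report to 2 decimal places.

4.92 g K₂O per sq m

K₂O per 100 m² = 2342 × 21% = 491.82 g.
Convert to per m²: 491.82 × 0.01 = 4.9182 g.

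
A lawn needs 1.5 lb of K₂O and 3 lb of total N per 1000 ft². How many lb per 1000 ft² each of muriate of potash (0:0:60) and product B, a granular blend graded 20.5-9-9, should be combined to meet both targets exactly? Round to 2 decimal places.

With a, b = lb per 1000 ft² of muriate of potash and product B:
K₂O: 0.6·a + 0.09·b = 1.5
N: 0·a + 0.205·b = 3
Solving simultaneously: a = 0.304878, b = 14.6341.

0.30 lb muriate of potash, 14.63 lb product B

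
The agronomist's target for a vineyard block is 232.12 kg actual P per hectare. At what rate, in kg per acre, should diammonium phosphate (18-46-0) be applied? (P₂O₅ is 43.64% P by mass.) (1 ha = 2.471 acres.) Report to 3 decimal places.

467.948 kg of product per acre

As P₂O₅: 232.12 / 0.4364 = 531.897 kg per hectare.
Product per hectare = 531.897 / 46% = 1156.3 kg.
Convert to per acre: 1156.3 × 0.404694 = 467.9476 kg.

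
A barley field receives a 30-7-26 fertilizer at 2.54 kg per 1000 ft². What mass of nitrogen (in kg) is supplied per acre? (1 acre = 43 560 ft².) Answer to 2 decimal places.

nitrogen per 1000 ft² = 2.54 × 30% = 0.762 kg.
Convert to per acre: 0.762 × 43.56 = 33.1927 kg.

33.19 kg N per acre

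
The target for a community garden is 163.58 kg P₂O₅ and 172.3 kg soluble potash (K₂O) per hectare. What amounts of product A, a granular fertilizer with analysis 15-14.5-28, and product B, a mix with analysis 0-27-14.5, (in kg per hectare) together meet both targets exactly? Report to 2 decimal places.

With a, b = kg per hectare of product A and product B:
P₂O₅: 0.145·a + 0.27·b = 163.58
K₂O: 0.28·a + 0.145·b = 172.3
Eliminate b: (row1) − 0.27/0.145·(row2) → -0.376379·a = -157.254, so a = 417.809.
Then b = (172.3 − 0.28·417.809) / 0.145 = 381.473.

417.81 kg product A, 381.47 kg product B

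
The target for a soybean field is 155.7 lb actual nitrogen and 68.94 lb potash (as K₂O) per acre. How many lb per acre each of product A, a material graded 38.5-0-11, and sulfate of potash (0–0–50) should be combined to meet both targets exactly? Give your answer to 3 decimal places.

Per-acre balance (a = product A, b = sulfate of potash):
N: 0.385·a + 0·b = 155.7
K₂O: 0.11·a + 0.5·b = 68.94
Eliminate b: (row1) − 0/0.5·(row2) → 0.385·a = 155.7, so a = 404.4156.
Then b = (68.94 − 0.11·404.4156) / 0.5 = 48.9086.

404.416 lb product A, 48.909 lb sulfate of potash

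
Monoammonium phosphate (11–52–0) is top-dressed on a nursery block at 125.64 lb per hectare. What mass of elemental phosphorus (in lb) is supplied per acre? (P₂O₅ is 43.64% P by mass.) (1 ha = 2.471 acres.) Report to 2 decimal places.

11.54 lb P per acre

P₂O₅ per hectare = 125.64 × 52% = 65.3328 lb.
Elemental P = 65.3328 × 0.4364 = 28.5112 lb per hectare.
Convert to per acre: 28.5112 × 0.404694 = 11.5383 lb.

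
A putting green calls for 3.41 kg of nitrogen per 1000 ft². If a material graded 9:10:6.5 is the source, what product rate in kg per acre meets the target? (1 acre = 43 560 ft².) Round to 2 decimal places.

1650.44 kg of product per acre

Product per 1000 ft² = 3.41 / 9% = 37.8889 kg.
Convert to per acre: 37.8889 × 43.56 = 1650.44 kg.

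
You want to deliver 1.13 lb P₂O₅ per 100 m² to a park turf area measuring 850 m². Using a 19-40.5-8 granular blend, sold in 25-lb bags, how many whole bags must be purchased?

Product per 100 m² = 1.13 / 40.5% = 2.79012 lb.
Total product = 2.79012 × 850 / 100 = 23.716 lb.
Bags = ⌈23.716 / 25⌉ = 1.

1 bags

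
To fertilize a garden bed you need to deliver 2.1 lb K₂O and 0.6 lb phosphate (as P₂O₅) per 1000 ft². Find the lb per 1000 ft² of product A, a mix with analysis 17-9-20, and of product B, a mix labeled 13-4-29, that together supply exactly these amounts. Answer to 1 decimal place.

Per-1000 ft² balance (a = product A, b = product B):
K₂O: 0.2·a + 0.29·b = 2.1
P₂O₅: 0.09·a + 0.04·b = 0.6
Solving simultaneously: a = 4.97238, b = 3.81215.

5.0 lb product A, 3.8 lb product B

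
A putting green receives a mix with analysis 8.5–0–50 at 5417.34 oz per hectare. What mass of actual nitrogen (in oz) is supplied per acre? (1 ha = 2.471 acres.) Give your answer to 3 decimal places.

nitrogen per hectare = 5417.34 × 8.5% = 460.474 oz.
Convert to per acre: 460.474 × 0.404694 = 186.3512 oz.

186.351 oz N per acre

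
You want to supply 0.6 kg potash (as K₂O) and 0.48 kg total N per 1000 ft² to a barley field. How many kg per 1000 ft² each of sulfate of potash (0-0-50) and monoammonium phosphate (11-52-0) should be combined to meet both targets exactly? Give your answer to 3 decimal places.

1.200 kg sulfate of potash, 4.364 kg monoammonium phosphate

Let a = kg of sulfate of potash, b = kg of monoammonium phosphate (per 1000 ft²).
K₂O: 0.5·a + 0·b = 0.6
N: 0·a + 0.11·b = 0.48
Solving simultaneously: a = 1.2, b = 4.36364.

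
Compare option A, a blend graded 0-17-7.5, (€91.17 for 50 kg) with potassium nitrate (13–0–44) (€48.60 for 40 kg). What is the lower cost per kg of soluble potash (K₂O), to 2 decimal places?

option A: K₂O per bag = 50 × 7.5% = 3.75 kg; cost = 91.17 / 3.75 = €24.3120/kg K₂O.
potassium nitrate: K₂O per bag = 40 × 44% = 17.6 kg; cost = 48.60 / 17.6 = €2.7614/kg K₂O.
potassium nitrate is cheaper.

€2.76 per kg K₂O (potassium nitrate)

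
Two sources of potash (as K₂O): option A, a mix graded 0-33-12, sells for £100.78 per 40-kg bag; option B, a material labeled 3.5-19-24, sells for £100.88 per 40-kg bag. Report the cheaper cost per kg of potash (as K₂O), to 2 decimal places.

£10.51 per kg K₂O (option B)

option A: K₂O per bag = 40 × 12% = 4.8 kg; cost = 100.78 / 4.8 = £20.9958/kg K₂O.
option B: K₂O per bag = 40 × 24% = 9.6 kg; cost = 100.88 / 9.6 = £10.5083/kg K₂O.
option B is cheaper.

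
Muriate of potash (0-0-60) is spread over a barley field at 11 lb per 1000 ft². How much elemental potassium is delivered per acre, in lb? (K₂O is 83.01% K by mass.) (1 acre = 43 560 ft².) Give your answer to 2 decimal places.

K₂O per 1000 ft² = 11 × 60% = 6.6 lb.
Elemental K = 6.6 × 0.8301 = 5.47866 lb per 1000 ft².
Convert to per acre: 5.47866 × 43.56 = 238.6504 lb.

238.65 lb K per acre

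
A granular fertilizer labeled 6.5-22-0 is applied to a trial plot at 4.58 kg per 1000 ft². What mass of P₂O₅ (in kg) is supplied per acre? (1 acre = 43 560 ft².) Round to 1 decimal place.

43.9 kg P₂O₅ per acre

P₂O₅ per 1000 ft² = 4.58 × 22% = 1.0076 kg.
Convert to per acre: 1.0076 × 43.56 = 43.8911 kg.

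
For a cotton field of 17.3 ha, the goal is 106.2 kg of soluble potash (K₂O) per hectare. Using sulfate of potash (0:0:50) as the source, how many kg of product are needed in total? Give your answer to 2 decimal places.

3674.52 kg

Product per hectare = 106.2 / 50% = 212.4 kg.
Total product = 212.4 × 17.3 = 3674.52 kg.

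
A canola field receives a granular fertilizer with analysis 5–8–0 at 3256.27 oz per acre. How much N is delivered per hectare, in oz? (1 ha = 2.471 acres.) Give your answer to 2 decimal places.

402.31 oz N per hectare

nitrogen per acre = 3256.27 × 5% = 162.814 oz.
Convert to per hectare: 162.814 × 2.471 = 402.312 oz.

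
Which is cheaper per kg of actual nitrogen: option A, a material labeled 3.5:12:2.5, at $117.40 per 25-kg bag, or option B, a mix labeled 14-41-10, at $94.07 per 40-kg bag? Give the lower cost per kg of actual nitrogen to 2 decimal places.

option A: N per bag = 25 × 3.5% = 0.875 kg; cost = 117.40 / 0.875 = $134.1714/kg N.
option B: N per bag = 40 × 14% = 5.6 kg; cost = 94.07 / 5.6 = $16.7982/kg N.
option B is cheaper.

$16.80 per kg N (option B)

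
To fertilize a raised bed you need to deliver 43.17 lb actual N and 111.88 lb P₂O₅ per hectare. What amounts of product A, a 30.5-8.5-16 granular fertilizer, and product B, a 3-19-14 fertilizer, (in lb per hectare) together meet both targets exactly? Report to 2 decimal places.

87.47 lb product A, 549.71 lb product B

Per-hectare balance (a = product A, b = product B):
N: 0.305·a + 0.03·b = 43.17
P₂O₅: 0.085·a + 0.19·b = 111.88
Eliminate b: (row1) − 0.03/0.19·(row2) → 0.291579·a = 25.5047, so a = 87.4711.
Then b = (111.88 − 0.085·87.4711) / 0.19 = 549.7103.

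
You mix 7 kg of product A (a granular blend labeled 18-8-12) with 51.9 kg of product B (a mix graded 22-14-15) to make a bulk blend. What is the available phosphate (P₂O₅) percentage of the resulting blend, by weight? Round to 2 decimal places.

13.29% P₂O₅

Total mass = 7 + 51.9 = 58.9 kg.
P₂O₅ mass = 8%×7 + 14%×51.9 = 7.826 kg.
% P₂O₅ = 7.826 / 58.9 = 13.2869%.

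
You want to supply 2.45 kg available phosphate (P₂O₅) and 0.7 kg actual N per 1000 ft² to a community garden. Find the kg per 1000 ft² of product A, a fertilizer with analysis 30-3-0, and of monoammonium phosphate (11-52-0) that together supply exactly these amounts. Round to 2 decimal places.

Per-1000 ft² balance (a = product A, b = monoammonium phosphate):
P₂O₅: 0.03·a + 0.52·b = 2.45
N: 0.3·a + 0.11·b = 0.7
Eliminate a: (row1) − 0.03/0.3·(row2) → 0.509·b = 2.38, so b = 4.67583.
Back-substitute: a = (2.45 − 0.52·4.67583) / 0.03 = 0.618861.

0.62 kg product A, 4.68 kg monoammonium phosphate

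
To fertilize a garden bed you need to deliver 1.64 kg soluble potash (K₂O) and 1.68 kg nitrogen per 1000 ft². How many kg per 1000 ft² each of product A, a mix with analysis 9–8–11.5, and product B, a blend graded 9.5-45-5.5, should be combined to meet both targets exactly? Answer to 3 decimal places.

10.611 kg product A, 7.632 kg product B

With a, b = kg per 1000 ft² of product A and product B:
K₂O: 0.115·a + 0.055·b = 1.64
N: 0.09·a + 0.095·b = 1.68
Eliminate b: (row1) − 0.055/0.095·(row2) → 0.0628947·a = 0.667368, so a = 10.6109.
Then b = (1.68 − 0.09·10.6109) / 0.095 = 7.6318.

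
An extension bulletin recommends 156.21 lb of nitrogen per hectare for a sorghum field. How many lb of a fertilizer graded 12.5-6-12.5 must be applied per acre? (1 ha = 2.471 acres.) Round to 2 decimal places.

505.74 lb of product per acre

Product per hectare = 156.21 / 12.5% = 1249.68 lb.
Convert to per acre: 1249.68 × 0.404694 = 505.739 lb.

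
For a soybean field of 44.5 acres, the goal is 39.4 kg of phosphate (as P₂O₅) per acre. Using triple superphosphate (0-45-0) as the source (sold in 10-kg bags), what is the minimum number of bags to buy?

390 bags

Product per acre = 39.4 / 45% = 87.5556 kg.
Total product = 87.5556 × 44.5 = 3896.22 kg.
Bags = ⌈3896.22 / 10⌉ = 390.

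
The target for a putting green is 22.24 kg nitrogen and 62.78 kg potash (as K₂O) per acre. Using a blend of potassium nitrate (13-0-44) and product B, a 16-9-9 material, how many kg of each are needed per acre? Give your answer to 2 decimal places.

Per-acre balance (a = potassium nitrate, b = product B):
N: 0.13·a + 0.16·b = 22.24
K₂O: 0.44·a + 0.09·b = 62.78
From row1: a = (22.24 − 0.16·b) / 0.13.
Into row2: 0.44·(22.24 − 0.16·b)/0.13 + 0.09·b = 62.78 → b = 27.6695, a = 137.022.

137.02 kg potassium nitrate, 27.67 kg product B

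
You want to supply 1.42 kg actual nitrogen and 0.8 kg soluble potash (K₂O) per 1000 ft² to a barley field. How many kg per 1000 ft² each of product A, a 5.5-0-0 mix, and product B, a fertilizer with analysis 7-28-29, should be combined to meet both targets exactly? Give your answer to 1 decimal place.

With a, b = kg per 1000 ft² of product A and product B:
N: 0.055·a + 0.07·b = 1.42
K₂O: 0·a + 0.29·b = 0.8
Solving simultaneously: a = 22.3072, b = 2.75862.

22.3 kg product A, 2.8 kg product B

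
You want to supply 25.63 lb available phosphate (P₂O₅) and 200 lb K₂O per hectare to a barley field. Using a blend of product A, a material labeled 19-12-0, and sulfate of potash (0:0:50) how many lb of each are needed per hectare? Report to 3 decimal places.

213.583 lb product A, 400.000 lb sulfate of potash

With a, b = lb per hectare of product A and sulfate of potash:
P₂O₅: 0.12·a + 0·b = 25.63
K₂O: 0·a + 0.5·b = 200
Solving simultaneously: a = 213.5833, b = 400.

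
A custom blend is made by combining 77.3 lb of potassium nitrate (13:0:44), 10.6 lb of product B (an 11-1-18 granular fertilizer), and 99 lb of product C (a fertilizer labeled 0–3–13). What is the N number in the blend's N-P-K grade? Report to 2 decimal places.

6.00% N

Total mass = 77.3 + 10.6 + 99 = 186.9 lb.
N mass = 13%×77.3 + 11%×10.6 + 0%×99 = 11.215 lb.
% N = 11.215 / 186.9 = 6.00054%.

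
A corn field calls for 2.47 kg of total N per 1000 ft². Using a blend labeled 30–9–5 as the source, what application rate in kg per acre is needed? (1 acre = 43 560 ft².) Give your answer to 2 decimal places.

Product per 1000 ft² = 2.47 / 30% = 8.23333 kg.
Convert to per acre: 8.23333 × 43.56 = 358.644 kg.

358.64 kg of product per acre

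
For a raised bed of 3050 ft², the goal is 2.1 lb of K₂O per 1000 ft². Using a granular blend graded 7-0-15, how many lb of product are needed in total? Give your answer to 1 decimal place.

42.7 lb

Product per 1000 ft² = 2.1 / 15% = 14 lb.
Total product = 14 × 3050 / 1000 = 42.7 lb.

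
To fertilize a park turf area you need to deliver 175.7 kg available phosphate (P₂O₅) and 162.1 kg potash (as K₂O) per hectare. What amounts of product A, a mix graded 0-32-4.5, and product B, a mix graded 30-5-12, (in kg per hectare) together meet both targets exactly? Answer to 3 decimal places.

359.032 kg product A, 1216.196 kg product B

Let a = kg of product A, b = kg of product B (per hectare).
P₂O₅: 0.32·a + 0.05·b = 175.7
K₂O: 0.045·a + 0.12·b = 162.1
Solving simultaneously: a = 359.0318, b = 1216.1964.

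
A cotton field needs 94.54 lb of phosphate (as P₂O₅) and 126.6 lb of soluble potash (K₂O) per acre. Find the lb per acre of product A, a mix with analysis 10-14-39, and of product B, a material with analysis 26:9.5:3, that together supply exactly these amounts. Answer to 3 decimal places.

With a, b = lb per acre of product A and product B:
P₂O₅: 0.14·a + 0.095·b = 94.54
K₂O: 0.39·a + 0.03·b = 126.6
Eliminate a: (row1) − 0.14/0.39·(row2) → 0.0842308·b = 49.0938, so b = 582.8493.
Back-substitute: a = (94.54 − 0.095·582.8493) / 0.14 = 279.7808.

279.781 lb product A, 582.849 lb product B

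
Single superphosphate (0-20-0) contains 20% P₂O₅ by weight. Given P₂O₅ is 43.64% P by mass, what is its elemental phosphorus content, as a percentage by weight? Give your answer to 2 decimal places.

%P = 20 × 0.4364 = 8.728%.

8.73% P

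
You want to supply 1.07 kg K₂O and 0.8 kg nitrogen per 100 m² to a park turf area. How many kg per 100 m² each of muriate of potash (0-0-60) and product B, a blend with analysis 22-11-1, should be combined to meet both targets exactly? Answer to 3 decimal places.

1.723 kg muriate of potash, 3.636 kg product B

Per-100 m² balance (a = muriate of potash, b = product B):
K₂O: 0.6·a + 0.01·b = 1.07
N: 0·a + 0.22·b = 0.8
Solving simultaneously: a = 1.72273, b = 3.63636.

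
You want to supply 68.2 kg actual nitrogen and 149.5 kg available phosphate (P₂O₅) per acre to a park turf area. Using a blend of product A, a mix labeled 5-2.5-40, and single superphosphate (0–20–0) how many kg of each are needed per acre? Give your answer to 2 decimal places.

1364.00 kg product A, 577.00 kg single superphosphate

Per-acre balance (a = product A, b = single superphosphate):
N: 0.05·a + 0·b = 68.2
P₂O₅: 0.025·a + 0.2·b = 149.5
Eliminate b: (row1) − 0/0.2·(row2) → 0.05·a = 68.2, so a = 1364.
Then b = (149.5 − 0.025·1364) / 0.2 = 577.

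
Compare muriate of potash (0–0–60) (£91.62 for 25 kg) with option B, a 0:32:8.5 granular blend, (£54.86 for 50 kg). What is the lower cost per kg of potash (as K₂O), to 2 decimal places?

£6.11 per kg K₂O (muriate of potash)

muriate of potash: K₂O per bag = 25 × 60% = 15 kg; cost = 91.62 / 15 = £6.1080/kg K₂O.
option B: K₂O per bag = 50 × 8.5% = 4.25 kg; cost = 54.86 / 4.25 = £12.9082/kg K₂O.
muriate of potash is cheaper.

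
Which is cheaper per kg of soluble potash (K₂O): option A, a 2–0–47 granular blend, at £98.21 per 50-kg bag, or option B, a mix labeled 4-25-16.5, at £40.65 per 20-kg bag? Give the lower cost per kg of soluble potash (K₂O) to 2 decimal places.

£4.18 per kg K₂O (option A)

option A: K₂O per bag = 50 × 47% = 23.5 kg; cost = 98.21 / 23.5 = £4.1791/kg K₂O.
option B: K₂O per bag = 20 × 16.5% = 3.3 kg; cost = 40.65 / 3.3 = £12.3182/kg K₂O.
option A is cheaper.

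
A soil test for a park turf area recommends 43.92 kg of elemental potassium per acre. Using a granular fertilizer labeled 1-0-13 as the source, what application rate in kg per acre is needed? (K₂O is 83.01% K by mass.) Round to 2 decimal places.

406.99 kg of product per acre

As K₂O: 43.92 / 0.8301 = 52.9093 kg per acre.
Product per acre = 52.9093 / 13% = 406.9945 kg.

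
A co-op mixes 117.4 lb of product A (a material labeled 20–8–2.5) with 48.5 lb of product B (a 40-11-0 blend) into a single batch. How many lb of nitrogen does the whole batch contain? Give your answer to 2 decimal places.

N mass = 20%×117.4 + 40%×48.5 = 42.88 lb.

42.88 lb N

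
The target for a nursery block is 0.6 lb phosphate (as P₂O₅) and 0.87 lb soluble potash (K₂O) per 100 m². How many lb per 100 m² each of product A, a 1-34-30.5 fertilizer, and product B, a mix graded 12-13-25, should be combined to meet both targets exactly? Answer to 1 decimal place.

0.8 lb product A, 2.5 lb product B

With a, b = lb per 100 m² of product A and product B:
P₂O₅: 0.34·a + 0.13·b = 0.6
K₂O: 0.305·a + 0.25·b = 0.87
Solving simultaneously: a = 0.813671, b = 2.48732.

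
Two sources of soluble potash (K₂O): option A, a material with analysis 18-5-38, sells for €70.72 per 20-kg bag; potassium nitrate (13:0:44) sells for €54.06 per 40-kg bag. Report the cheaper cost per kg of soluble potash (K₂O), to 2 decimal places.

€3.07 per kg K₂O (potassium nitrate)

option A: K₂O per bag = 20 × 38% = 7.6 kg; cost = 70.72 / 7.6 = €9.3053/kg K₂O.
potassium nitrate: K₂O per bag = 40 × 44% = 17.6 kg; cost = 54.06 / 17.6 = €3.0716/kg K₂O.
potassium nitrate is cheaper.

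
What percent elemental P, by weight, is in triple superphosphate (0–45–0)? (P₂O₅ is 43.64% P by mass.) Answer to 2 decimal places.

19.64% P

%P = 45 × 0.4364 = 19.638%.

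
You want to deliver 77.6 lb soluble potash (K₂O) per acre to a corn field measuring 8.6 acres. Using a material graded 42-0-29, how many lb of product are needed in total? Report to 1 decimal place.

2301.2 lb

Product per acre = 77.6 / 29% = 267.586 lb.
Total product = 267.586 × 8.6 = 2301.24 lb.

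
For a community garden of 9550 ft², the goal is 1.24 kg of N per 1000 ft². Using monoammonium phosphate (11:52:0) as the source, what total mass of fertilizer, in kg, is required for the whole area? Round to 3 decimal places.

107.655 kg

Product per 1000 ft² = 1.24 / 11% = 11.2727 kg.
Total product = 11.2727 × 9550 / 1000 = 107.6545 kg.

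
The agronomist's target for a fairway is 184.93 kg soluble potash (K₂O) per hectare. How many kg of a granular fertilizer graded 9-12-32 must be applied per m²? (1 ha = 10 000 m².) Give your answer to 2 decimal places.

0.06 kg of product per sq m

Product per hectare = 184.93 / 32% = 577.906 kg.
Convert to per m²: 577.906 × 0.0001 = 0.0577906 kg.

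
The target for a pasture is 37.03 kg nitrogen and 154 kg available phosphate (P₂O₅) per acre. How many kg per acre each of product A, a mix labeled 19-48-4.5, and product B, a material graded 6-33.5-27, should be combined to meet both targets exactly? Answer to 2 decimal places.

Per-acre balance (a = product A, b = product B):
N: 0.19·a + 0.06·b = 37.03
P₂O₅: 0.48·a + 0.335·b = 154
Solving simultaneously: a = 90.8192, b = 329.572.

90.82 kg product A, 329.57 kg product B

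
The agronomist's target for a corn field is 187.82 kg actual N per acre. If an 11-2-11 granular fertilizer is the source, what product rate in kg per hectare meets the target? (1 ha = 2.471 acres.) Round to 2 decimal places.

Product per acre = 187.82 / 11% = 1707.45 kg.
Convert to per hectare: 1707.45 × 2.471 = 4219.1202 kg.

4219.12 kg of product per hectare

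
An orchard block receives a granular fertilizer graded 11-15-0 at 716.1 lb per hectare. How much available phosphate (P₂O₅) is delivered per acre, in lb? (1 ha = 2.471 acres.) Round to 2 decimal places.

43.47 lb P₂O₅ per acre

P₂O₅ per hectare = 716.1 × 15% = 107.415 lb.
Convert to per acre: 107.415 × 0.404694 = 43.4703 lb.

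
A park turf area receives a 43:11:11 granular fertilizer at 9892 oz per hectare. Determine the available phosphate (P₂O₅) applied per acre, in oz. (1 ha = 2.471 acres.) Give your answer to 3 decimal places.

440.356 oz P₂O₅ per acre

P₂O₅ per hectare = 9892 × 11% = 1088.12 oz.
Convert to per acre: 1088.12 × 0.404694 = 440.3561 oz.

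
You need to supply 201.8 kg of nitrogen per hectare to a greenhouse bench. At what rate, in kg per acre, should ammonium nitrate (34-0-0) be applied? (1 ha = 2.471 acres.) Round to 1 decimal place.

Product per hectare = 201.8 / 34% = 593.529 kg.
Convert to per acre: 593.529 × 0.404694 = 240.198 kg.

240.2 kg of product per acre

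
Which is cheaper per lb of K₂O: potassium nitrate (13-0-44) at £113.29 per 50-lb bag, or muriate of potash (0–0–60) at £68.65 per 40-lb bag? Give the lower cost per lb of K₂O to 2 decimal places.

potassium nitrate: K₂O per bag = 50 × 44% = 22 lb; cost = 113.29 / 22 = £5.1495/lb K₂O.
muriate of potash: K₂O per bag = 40 × 60% = 24 lb; cost = 68.65 / 24 = £2.8604/lb K₂O.
muriate of potash is cheaper.

£2.86 per lb K₂O (muriate of potash)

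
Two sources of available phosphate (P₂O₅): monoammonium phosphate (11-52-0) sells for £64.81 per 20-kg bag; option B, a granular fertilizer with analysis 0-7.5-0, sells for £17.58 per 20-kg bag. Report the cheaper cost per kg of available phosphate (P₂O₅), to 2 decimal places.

£6.23 per kg P₂O₅ (monoammonium phosphate)

monoammonium phosphate: P₂O₅ per bag = 20 × 52% = 10.4 kg; cost = 64.81 / 10.4 = £6.2317/kg P₂O₅.
option B: P₂O₅ per bag = 20 × 7.5% = 1.5 kg; cost = 17.58 / 1.5 = £11.7200/kg P₂O₅.
monoammonium phosphate is cheaper.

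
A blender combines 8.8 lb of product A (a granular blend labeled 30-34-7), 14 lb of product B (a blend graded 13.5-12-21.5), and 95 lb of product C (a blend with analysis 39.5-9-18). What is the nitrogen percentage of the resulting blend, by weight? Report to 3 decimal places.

35.700% N

Total mass = 8.8 + 14 + 95 = 117.8 lb.
N mass = 30%×8.8 + 13.5%×14 + 39.5%×95 = 42.055 lb.
% N = 42.055 / 117.8 = 35.7003%.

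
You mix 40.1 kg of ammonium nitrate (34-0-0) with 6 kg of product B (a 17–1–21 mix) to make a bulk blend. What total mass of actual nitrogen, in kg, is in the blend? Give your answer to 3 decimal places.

N mass = 34%×40.1 + 17%×6 = 14.654 kg.

14.654 kg N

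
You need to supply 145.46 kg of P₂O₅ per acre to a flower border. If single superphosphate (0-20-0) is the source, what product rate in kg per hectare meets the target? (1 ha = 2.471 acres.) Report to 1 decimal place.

1797.2 kg of product per hectare

Product per acre = 145.46 / 20% = 727.3 kg.
Convert to per hectare: 727.3 × 2.471 = 1797.16 kg.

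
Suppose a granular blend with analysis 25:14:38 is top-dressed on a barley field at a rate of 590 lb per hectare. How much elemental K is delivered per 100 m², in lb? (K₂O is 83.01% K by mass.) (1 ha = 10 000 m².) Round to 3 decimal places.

1.861 lb K per hundred sq m

K₂O per hectare = 590 × 38% = 224.2 lb.
Elemental K = 224.2 × 0.8301 = 186.108 lb per hectare.
Convert to per 100 m²: 186.108 × 0.01 = 1.86108 lb.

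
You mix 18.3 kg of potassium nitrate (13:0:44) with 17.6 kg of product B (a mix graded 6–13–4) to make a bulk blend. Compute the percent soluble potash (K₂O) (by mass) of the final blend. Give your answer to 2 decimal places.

Total mass = 18.3 + 17.6 = 35.9 kg.
K₂O mass = 44%×18.3 + 4%×17.6 = 8.756 kg.
% K₂O = 8.756 / 35.9 = 24.38997%.

24.39% K₂O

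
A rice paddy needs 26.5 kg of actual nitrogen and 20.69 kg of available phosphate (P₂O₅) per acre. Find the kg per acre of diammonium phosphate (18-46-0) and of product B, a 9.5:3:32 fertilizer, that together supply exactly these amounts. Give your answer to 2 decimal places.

Let a = kg of diammonium phosphate, b = kg of product B (per acre).
N: 0.18·a + 0.095·b = 26.5
P₂O₅: 0.46·a + 0.03·b = 20.69
From row1: a = (26.5 − 0.095·b) / 0.18.
Into row2: 0.46·(26.5 − 0.095·b)/0.18 + 0.03·b = 20.69 → b = 221.039, a = 30.5627.

30.56 kg diammonium phosphate, 221.04 kg product B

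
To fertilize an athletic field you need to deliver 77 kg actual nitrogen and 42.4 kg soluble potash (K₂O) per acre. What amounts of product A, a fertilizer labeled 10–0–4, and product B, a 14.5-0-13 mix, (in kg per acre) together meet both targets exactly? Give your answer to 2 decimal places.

Per-acre balance (a = product A, b = product B):
N: 0.1·a + 0.145·b = 77
K₂O: 0.04·a + 0.13·b = 42.4
Solving simultaneously: a = 536.389, b = 161.111.

536.39 kg product A, 161.11 kg product B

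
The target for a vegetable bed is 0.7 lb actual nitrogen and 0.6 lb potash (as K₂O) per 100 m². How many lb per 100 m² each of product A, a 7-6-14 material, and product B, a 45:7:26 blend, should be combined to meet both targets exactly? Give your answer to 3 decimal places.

1.964 lb product A, 1.250 lb product B

With a, b = lb per 100 m² of product A and product B:
N: 0.07·a + 0.45·b = 0.7
K₂O: 0.14·a + 0.26·b = 0.6
Eliminate a: (row1) − 0.07/0.14·(row2) → 0.32·b = 0.4, so b = 1.25.
Back-substitute: a = (0.7 − 0.45·1.25) / 0.07 = 1.96429.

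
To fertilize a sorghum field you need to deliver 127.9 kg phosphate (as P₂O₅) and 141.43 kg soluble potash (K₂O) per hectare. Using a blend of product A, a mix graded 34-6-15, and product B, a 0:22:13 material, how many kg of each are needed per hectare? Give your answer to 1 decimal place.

Let a = kg of product A, b = kg of product B (per hectare).
P₂O₅: 0.06·a + 0.22·b = 127.9
K₂O: 0.15·a + 0.13·b = 141.43
Eliminate b: (row1) − 0.22/0.13·(row2) → -0.193846·a = -111.443, so a = 574.905.
Then b = (141.43 − 0.15·574.905) / 0.13 = 424.571.

574.9 kg product A, 424.6 kg product B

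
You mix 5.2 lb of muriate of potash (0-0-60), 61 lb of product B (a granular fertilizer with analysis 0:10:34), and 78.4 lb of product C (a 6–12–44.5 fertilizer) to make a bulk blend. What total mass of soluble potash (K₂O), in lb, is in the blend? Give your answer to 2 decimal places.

K₂O mass = 60%×5.2 + 34%×61 + 44.5%×78.4 = 58.748 lb.

58.75 lb K₂O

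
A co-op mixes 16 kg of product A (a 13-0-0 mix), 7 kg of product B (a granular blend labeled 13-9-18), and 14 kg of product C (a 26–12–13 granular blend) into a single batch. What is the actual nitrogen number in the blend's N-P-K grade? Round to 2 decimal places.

17.92% N

Total mass = 16 + 7 + 14 = 37 kg.
N mass = 13%×16 + 13%×7 + 26%×14 = 6.63 kg.
% N = 6.63 / 37 = 17.9189%.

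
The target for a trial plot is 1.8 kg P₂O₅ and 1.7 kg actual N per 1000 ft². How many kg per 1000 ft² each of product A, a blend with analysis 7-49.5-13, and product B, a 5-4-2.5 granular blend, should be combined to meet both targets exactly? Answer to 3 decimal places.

Per-1000 ft² balance (a = product A, b = product B):
P₂O₅: 0.495·a + 0.04·b = 1.8
N: 0.07·a + 0.05·b = 1.7
From row1: a = (1.8 − 0.04·b) / 0.495.
Into row2: 0.07·(1.8 − 0.04·b)/0.495 + 0.05·b = 1.7 → b = 32.5968, a = 1.00228.

1.002 kg product A, 32.597 kg product B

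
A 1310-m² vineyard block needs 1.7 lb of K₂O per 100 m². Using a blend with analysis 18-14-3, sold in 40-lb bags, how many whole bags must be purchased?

Product per 100 m² = 1.7 / 3% = 56.6667 lb.
Total product = 56.6667 × 1310 / 100 = 742.333 lb.
Bags = ⌈742.333 / 40⌉ = 19.

19 bags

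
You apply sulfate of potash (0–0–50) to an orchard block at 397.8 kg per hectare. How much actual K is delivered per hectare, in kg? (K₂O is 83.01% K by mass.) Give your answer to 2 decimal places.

K₂O per hectare = 397.8 × 50% = 198.9 kg.
Elemental K = 198.9 × 0.8301 = 165.107 kg per hectare.

165.11 kg K per hectare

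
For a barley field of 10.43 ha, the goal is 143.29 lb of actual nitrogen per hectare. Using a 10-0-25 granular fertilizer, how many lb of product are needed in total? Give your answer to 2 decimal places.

14945.15 lb

Product per hectare = 143.29 / 10% = 1432.9 lb.
Total product = 1432.9 × 10.43 = 14945.147 lb.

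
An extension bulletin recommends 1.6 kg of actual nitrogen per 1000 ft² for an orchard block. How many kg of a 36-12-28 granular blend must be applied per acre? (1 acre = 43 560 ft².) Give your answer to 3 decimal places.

193.600 kg of product per acre

Product per 1000 ft² = 1.6 / 36% = 4.44444 kg.
Convert to per acre: 4.44444 × 43.56 = 193.6 kg.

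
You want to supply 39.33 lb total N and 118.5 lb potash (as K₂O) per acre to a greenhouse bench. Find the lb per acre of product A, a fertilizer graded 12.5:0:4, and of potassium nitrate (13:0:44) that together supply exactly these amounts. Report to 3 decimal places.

With a, b = lb per acre of product A and potassium nitrate:
N: 0.125·a + 0.13·b = 39.33
K₂O: 0.04·a + 0.44·b = 118.5
Eliminate b: (row1) − 0.13/0.44·(row2) → 0.113182·a = 4.31864, so a = 38.1566.
Then b = (118.5 − 0.04·38.1566) / 0.44 = 265.8494.

38.157 lb product A, 265.849 lb potassium nitrate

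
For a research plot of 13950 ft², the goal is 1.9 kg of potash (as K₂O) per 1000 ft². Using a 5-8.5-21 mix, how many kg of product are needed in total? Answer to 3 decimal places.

126.214 kg

Product per 1000 ft² = 1.9 / 21% = 9.04762 kg.
Total product = 9.04762 × 13950 / 1000 = 126.2143 kg.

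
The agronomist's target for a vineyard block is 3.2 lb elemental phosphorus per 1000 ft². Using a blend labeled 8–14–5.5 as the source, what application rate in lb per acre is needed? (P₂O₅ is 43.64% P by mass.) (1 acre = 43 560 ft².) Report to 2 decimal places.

As P₂O₅: 3.2 / 0.4364 = 7.33272 lb per 1000 ft².
Product per 1000 ft² = 7.33272 / 14% = 52.3766 lb.
Convert to per acre: 52.3766 × 43.56 = 2281.524 lb.

2281.52 lb of product per acre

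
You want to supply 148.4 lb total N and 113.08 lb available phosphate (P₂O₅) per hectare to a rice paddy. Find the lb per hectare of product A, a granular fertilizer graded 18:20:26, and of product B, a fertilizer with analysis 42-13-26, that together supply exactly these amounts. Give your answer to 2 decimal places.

Let a = lb of product A, b = lb of product B (per hectare).
N: 0.18·a + 0.42·b = 148.4
P₂O₅: 0.2·a + 0.13·b = 113.08
Eliminate a: (row1) − 0.18/0.2·(row2) → 0.303·b = 46.628, so b = 153.888.
Back-substitute: a = (148.4 − 0.42·153.888) / 0.18 = 465.373.

465.37 lb product A, 153.89 lb product B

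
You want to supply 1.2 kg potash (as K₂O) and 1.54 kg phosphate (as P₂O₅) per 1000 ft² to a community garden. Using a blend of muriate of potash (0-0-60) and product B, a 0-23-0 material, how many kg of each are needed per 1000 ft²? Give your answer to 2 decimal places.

Let a = kg of muriate of potash, b = kg of product B (per 1000 ft²).
K₂O: 0.6·a + 0·b = 1.2
P₂O₅: 0·a + 0.23·b = 1.54
Solving simultaneously: a = 2, b = 6.69565.

2.00 kg muriate of potash, 6.70 kg product B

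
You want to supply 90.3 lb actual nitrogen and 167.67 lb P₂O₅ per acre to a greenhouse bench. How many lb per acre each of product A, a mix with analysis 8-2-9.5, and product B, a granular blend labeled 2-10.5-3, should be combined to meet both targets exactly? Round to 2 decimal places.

Let a = lb of product A, b = lb of product B (per acre).
N: 0.08·a + 0.02·b = 90.3
P₂O₅: 0.02·a + 0.105·b = 167.67
Eliminate b: (row1) − 0.02/0.105·(row2) → 0.0761905·a = 58.3629, so a = 766.012.
Then b = (167.67 − 0.02·766.012) / 0.105 = 1450.95.

766.01 lb product A, 1450.95 lb product B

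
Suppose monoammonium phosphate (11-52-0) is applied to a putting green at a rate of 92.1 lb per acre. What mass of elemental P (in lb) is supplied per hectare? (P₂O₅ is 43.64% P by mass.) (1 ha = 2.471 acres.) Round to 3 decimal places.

51.644 lb P per hectare

P₂O₅ per acre = 92.1 × 52% = 47.892 lb.
Elemental P = 47.892 × 0.4364 = 20.9001 lb per acre.
Convert to per hectare: 20.9001 × 2.471 = 51.6441 lb.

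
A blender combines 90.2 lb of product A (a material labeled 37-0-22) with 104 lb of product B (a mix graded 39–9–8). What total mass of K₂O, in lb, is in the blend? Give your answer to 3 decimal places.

28.164 lb K₂O

K₂O mass = 22%×90.2 + 8%×104 = 28.164 lb.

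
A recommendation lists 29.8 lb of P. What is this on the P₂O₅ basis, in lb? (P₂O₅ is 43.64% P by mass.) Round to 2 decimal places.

P₂O₅ = 29.8 / 0.4364 = 68.286 lb.

68.29 lb P₂O₅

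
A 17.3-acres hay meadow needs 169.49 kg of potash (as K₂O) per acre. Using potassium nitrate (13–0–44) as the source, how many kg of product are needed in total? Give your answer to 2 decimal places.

6664.04 kg

Product per acre = 169.49 / 44% = 385.205 kg.
Total product = 385.205 × 17.3 = 6664.039 kg.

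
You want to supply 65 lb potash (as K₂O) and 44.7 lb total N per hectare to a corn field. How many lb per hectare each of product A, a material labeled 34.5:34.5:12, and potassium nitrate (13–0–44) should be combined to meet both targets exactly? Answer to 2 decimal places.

82.36 lb product A, 125.26 lb potassium nitrate

Per-hectare balance (a = product A, b = potassium nitrate):
K₂O: 0.12·a + 0.44·b = 65
N: 0.345·a + 0.13·b = 44.7
From row1: a = (65 − 0.44·b) / 0.12.
Into row2: 0.345·(65 − 0.44·b)/0.12 + 0.13·b = 44.7 → b = 125.264, a = 82.3642.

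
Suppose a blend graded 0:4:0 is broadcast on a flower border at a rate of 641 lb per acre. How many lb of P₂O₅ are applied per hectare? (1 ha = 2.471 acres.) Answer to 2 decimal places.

63.36 lb P₂O₅ per hectare

P₂O₅ per acre = 641 × 4% = 25.64 lb.
Convert to per hectare: 25.64 × 2.471 = 63.3564 lb.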